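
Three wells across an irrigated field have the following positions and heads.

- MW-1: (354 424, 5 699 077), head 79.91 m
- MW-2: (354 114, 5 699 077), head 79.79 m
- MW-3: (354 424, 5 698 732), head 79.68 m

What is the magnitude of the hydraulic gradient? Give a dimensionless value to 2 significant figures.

∂h/∂x = (79.79 − 79.91) / (354114 − 354424) = +0.0003871
∂h/∂y = (79.68 − 79.91) / (5698732 − 5699077) = +0.0006667
|∇h| = √(0.0003871² + 0.0006667²) = 0.0007709

0.00077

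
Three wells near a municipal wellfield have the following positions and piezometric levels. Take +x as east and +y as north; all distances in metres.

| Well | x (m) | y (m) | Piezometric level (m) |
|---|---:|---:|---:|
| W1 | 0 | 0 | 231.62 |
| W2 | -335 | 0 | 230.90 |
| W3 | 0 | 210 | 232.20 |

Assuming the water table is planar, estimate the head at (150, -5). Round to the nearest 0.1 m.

∂h/∂x = (230.90 − 231.62) / (-335 − 0) = +0.002149
∂h/∂y = (232.20 − 231.62) / (210 − 0) = +0.002762
h(150, -5) = 231.62 + (+0.002149)·(150) + (+0.002762)·(-5) = 231.62 +0.322 -0.014 = 231.929 m.

231.9 m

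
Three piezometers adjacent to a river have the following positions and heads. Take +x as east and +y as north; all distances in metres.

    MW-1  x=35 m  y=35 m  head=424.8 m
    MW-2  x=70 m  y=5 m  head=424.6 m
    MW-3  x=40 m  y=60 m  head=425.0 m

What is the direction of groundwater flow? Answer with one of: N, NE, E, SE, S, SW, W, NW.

S

Differences from MW-1: to MW-2 (Δx, Δy, Δh) = (35, -30, -0.2); to MW-3 = (5, 25, +0.2).
Determinant of the coordinate differences = 35·25 − 5·(-30) = 1025.
∂h/∂x = [(-0.2)·25 − (+0.2)·(-30)] / 1025 = +0.0009756
∂h/∂y = [35·(+0.2) − 5·(-0.2)] / 1025 = +0.007805
Flow = −∇h = (-0.0009756 east, -0.007805 north), which points south.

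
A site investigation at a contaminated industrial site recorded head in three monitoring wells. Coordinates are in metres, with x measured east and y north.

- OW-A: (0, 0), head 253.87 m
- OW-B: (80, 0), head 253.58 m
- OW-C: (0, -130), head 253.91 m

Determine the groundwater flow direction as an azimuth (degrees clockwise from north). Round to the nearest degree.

∂h/∂x = (253.58 − 253.87) / (80 − 0) = -0.003625
∂h/∂y = (253.91 − 253.87) / (-130 − 0) = -0.0003077
Flow direction (−∇h) has components (+0.003625 E, +0.0003077 N).
Azimuth = atan2(E, N) = atan2(+0.003625, +0.0003077) = 85.1° ≈ 085°.

085°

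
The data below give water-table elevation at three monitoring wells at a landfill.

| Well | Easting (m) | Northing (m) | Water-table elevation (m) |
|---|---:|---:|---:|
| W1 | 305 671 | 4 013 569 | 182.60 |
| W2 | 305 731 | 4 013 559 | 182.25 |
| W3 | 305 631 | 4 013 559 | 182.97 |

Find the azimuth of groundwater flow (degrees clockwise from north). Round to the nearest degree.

041°

With h = a·x + b·y + c and W1 as origin, the differences give:
  60·a + (-10)·b = -0.35
  (-40)·a + (-10)·b = +0.37
Eliminate b (×(-10) and ×(-10), subtract): -1000·a = 7.200 → a = ∂h/∂x = -0.007200
Back-substitute: b = ∂h/∂y = -0.008200.
Flow direction (−∇h) has components (+0.007200 E, +0.008200 N).
Azimuth = atan2(E, N) = atan2(+0.007200, +0.008200) = 41.3° ≈ 041°.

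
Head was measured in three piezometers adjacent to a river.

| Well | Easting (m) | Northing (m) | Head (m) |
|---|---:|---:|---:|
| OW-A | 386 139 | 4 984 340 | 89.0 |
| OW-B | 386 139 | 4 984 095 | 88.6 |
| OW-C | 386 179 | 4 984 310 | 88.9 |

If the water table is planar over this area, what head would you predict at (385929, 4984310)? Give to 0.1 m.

Differences from OW-A: to OW-B (Δx, Δy, Δh) = (0, -245, -0.4); to OW-C = (40, -30, -0.1).
Determinant of the coordinate differences = 0·(-30) − 40·(-245) = 9800.
∂h/∂x = [(-0.4)·(-30) − (-0.1)·(-245)] / 9800 = -0.001276
∂h/∂y = [0·(-0.1) − 40·(-0.4)] / 9800 = +0.001633
h(385929, 4984310) = 89.0 + (-0.001276)·(-210) + (+0.001633)·(-30) = 89.0 +0.268 -0.049 = 89.219 m.

89.2 m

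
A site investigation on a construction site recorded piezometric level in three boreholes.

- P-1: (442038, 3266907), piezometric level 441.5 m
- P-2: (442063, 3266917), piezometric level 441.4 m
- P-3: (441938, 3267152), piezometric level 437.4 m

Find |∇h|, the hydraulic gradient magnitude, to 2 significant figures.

With h = a·x + b·y + c and P-1 as origin, the differences give:
  25·a + 10·b = -0.1
  (-100)·a + 245·b = -4.1
Eliminate b (×245 and ×10, subtract): 7125·a = 16.50 → a = ∂h/∂x = +0.002316
Back-substitute: b = ∂h/∂y = -0.01579.
|∇h| = √(0.002316² + -0.01579²) = 0.01596

0.016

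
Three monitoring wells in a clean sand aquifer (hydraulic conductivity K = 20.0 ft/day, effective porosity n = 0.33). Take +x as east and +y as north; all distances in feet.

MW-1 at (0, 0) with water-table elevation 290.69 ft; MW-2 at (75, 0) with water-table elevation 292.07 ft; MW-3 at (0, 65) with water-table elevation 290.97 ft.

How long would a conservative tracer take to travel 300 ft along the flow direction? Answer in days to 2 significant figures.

260 days

∂h/∂x = (292.07 − 290.69) / (75 − 0) = +0.01840
∂h/∂y = (290.97 − 290.69) / (65 − 0) = +0.004308
|∇h| = √(0.01840² + 0.004308²) = 0.0189
Seepage velocity v = K·i/n = 20.0 × 0.0189 / 0.33 = 1.145 ft/day.
t = 300 / 1.145 = 262 days.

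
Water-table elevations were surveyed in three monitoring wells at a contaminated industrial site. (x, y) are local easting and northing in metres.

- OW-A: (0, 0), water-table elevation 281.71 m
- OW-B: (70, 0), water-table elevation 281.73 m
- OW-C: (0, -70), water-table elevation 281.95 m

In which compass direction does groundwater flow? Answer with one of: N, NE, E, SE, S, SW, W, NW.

∂h/∂x = (281.73 − 281.71) / (70 − 0) = +0.0002857
∂h/∂y = (281.95 − 281.71) / (-70 − 0) = -0.003429
Flow = −∇h = (-0.0002857 east, +0.003429 north), which points north.

N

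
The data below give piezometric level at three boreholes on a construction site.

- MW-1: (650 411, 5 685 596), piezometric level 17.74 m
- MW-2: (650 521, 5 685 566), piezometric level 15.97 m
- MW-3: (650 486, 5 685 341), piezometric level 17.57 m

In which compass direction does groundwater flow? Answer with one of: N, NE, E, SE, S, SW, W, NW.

E

With h = a·x + b·y + c and MW-1 as origin, the differences give:
  110·a + (-30)·b = -1.77
  75·a + (-255)·b = -0.17
Eliminate b (×(-255) and ×(-30), subtract): -25800·a = 446.250 → a = ∂h/∂x = -0.01730
Back-substitute: b = ∂h/∂y = -0.004421.
Flow = −∇h = (+0.01730 east, +0.004421 north), which points east.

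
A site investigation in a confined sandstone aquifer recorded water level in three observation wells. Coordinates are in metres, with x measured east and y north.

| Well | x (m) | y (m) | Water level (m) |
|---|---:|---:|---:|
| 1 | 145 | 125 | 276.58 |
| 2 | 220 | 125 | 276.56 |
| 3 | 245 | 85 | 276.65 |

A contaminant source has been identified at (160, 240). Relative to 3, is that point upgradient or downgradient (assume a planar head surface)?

With h = a·x + b·y + c and 1 as origin, the differences give:
  75·a + 0·b = -0.02
  100·a + (-40)·b = +0.07
Eliminate b (×(-40) and ×0, subtract): -3000·a = 0.800 → a = ∂h/∂x = -0.0002667
Back-substitute: b = ∂h/∂y = -0.002417.
Head at (160, 240) = 276.58 + (-0.0002667)·(15) + (-0.002417)·(115) = 276.30 m.
That is lower than the 276.65 m at 3, so the point is downgradient.

downgradient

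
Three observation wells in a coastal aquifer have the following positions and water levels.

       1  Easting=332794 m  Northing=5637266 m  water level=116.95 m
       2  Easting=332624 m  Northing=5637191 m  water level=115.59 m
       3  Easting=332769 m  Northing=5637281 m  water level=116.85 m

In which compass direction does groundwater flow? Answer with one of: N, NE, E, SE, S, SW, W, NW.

SW

Differences from 1: to 2 (Δx, Δy, Δh) = (-170, -75, -1.36); to 3 = (-25, 15, -0.10).
Solve a·Δx + b·Δy = Δh: det = (-170)·15 − (-25)·(-75) = -4425.
∂h/∂x = [(-1.36)·15 − (-0.10)·(-75)] / -4425 = +0.006305
∂h/∂y = [(-170)·(-0.10) − (-25)·(-1.36)] / -4425 = +0.003842
Flow = −∇h = (-0.006305 east, -0.003842 north), which points southwest.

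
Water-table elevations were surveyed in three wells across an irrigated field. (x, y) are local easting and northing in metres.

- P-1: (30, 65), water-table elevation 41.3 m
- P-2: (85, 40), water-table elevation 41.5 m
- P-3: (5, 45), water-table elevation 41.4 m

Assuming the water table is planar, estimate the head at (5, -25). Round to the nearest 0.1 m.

41.8 m

With h = a·x + b·y + c and P-1 as origin, the differences give:
  55·a + (-25)·b = +0.2
  (-25)·a + (-20)·b = +0.1
Eliminate b (×(-20) and ×(-25), subtract): -1725·a = -1.50 → a = ∂h/∂x = +0.0008696
Back-substitute: b = ∂h/∂y = -0.006087.
h(5, -25) = 41.3 + (+0.0008696)·(-25) + (-0.006087)·(-90) = 41.3 -0.022 +0.548 = 41.826 m.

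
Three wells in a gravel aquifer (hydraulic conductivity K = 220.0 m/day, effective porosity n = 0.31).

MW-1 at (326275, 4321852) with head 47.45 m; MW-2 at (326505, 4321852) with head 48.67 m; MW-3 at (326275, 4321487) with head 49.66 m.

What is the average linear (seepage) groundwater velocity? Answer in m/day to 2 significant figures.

5.7 m/day

∂h/∂x = (48.67 − 47.45) / (326505 − 326275) = +0.005304
∂h/∂y = (49.66 − 47.45) / (4321487 − 4321852) = -0.006055
|∇h| = √(0.005304² + -0.006055²) = 0.00805
Seepage velocity v = K·i/n = 220.0 × 0.00805 / 0.31 = 5.713 m/day.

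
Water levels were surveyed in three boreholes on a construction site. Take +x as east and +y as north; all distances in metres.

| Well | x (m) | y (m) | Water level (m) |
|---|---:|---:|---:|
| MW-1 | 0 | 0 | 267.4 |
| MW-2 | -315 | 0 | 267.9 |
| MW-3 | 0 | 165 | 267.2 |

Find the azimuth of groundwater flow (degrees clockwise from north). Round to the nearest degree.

053°

∂h/∂x = (267.9 − 267.4) / (-315 − 0) = -0.001587
∂h/∂y = (267.2 − 267.4) / (165 − 0) = -0.001212
Flow direction (−∇h) has components (+0.001587 E, +0.001212 N).
Azimuth = atan2(E, N) = atan2(+0.001587, +0.001212) = 52.6° ≈ 053°.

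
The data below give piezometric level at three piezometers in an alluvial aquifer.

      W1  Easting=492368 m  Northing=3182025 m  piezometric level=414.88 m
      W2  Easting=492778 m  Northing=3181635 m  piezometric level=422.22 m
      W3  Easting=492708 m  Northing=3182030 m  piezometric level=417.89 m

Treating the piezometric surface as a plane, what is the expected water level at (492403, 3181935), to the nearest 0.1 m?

Differences from W1: to W2 (Δx, Δy, Δh) = (410, -390, +7.34); to W3 = (340, 5, +3.01).
Solve a·Δx + b·Δy = Δh: det = 410·5 − 340·(-390) = 134650.
∂h/∂x = [(+7.34)·5 − (+3.01)·(-390)] / 134650 = +0.008991
∂h/∂y = [410·(+3.01) − 340·(+7.34)] / 134650 = -0.009369
h(492403, 3181935) = 414.88 + (+0.008991)·(35) + (-0.009369)·(-90) = 414.88 +0.315 +0.843 = 416.038 m.

416.0 m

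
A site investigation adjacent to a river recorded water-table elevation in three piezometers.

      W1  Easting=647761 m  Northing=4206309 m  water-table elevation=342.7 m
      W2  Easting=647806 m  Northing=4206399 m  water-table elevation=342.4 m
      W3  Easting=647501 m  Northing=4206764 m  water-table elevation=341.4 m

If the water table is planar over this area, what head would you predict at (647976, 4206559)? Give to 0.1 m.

With h = a·x + b·y + c and W1 as origin, the differences give:
  45·a + 90·b = -0.3
  (-260)·a + 455·b = -1.3
Eliminate b (×455 and ×90, subtract): 43875·a = -19.50 → a = ∂h/∂x = -0.0004444
Back-substitute: b = ∂h/∂y = -0.003111.
h(647976, 4206559) = 342.7 + (-0.0004444)·(215) + (-0.003111)·(250) = 342.7 -0.096 -0.778 = 341.827 m.

341.8 m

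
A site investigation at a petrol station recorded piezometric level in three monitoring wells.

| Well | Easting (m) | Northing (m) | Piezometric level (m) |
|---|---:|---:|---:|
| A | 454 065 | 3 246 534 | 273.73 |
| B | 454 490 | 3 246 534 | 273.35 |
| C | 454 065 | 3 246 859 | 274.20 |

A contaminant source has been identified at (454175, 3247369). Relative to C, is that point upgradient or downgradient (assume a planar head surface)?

∂h/∂x = (273.35 − 273.73) / (454490 − 454065) = -0.0008941
∂h/∂y = (274.20 − 273.73) / (3246859 − 3246534) = +0.001446
Head at (454175, 3247369) = 273.73 + (-0.0008941)·(110) + (+0.001446)·(835) = 274.84 m.
That is higher than the 274.20 m at C, so the point is upgradient.

upgradient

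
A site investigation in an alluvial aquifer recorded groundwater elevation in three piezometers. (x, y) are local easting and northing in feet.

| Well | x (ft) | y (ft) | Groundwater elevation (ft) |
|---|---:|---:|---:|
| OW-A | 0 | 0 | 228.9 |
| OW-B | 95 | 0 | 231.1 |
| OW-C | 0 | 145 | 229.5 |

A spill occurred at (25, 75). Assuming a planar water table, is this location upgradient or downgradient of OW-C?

upgradient

∂h/∂x = (231.1 − 228.9) / (95 − 0) = +0.02316
∂h/∂y = (229.5 − 228.9) / (145 − 0) = +0.004138
Head at (25, 75) = 228.9 + (+0.02316)·(25) + (+0.004138)·(75) = 229.79 ft.
That is higher than the 229.5 ft at OW-C, so the point is upgradient.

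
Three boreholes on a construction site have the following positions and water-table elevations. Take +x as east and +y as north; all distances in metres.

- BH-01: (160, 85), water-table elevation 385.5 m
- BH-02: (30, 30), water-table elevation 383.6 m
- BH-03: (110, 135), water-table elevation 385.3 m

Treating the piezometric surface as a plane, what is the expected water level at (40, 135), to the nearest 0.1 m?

Differences from BH-01: to BH-02 (Δx, Δy, Δh) = (-130, -55, -1.9); to BH-03 = (-50, 50, -0.2).
Determinant of the coordinate differences = (-130)·50 − (-50)·(-55) = -9250.
∂h/∂x = [(-1.9)·50 − (-0.2)·(-55)] / -9250 = +0.01146
∂h/∂y = [(-130)·(-0.2) − (-50)·(-1.9)] / -9250 = +0.007459
h(40, 135) = 385.5 + (+0.01146)·(-120) + (+0.007459)·(50) = 385.5 -1.375 +0.373 = 384.498 m.

384.5 m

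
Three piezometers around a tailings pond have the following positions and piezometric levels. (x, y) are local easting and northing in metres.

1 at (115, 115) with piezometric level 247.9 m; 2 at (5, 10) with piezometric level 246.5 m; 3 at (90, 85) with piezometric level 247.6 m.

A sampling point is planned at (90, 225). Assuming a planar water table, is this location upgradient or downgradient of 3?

downgradient

With h = a·x + b·y + c and 1 as origin, the differences give:
  (-110)·a + (-105)·b = -1.4
  (-25)·a + (-30)·b = -0.3
Eliminate b (×(-30) and ×(-105), subtract): 675·a = 10.50 → a = ∂h/∂x = +0.01556
Back-substitute: b = ∂h/∂y = -0.002963.
Head at (90, 225) = 247.9 + (+0.01556)·(-25) + (-0.002963)·(110) = 247.19 m.
That is lower than the 247.6 m at 3, so the point is downgradient.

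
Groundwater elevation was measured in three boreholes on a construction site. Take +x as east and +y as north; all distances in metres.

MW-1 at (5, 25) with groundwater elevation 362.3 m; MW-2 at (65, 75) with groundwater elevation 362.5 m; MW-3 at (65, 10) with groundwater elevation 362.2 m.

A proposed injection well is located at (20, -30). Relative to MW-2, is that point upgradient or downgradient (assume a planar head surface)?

Differences from MW-1: to MW-2 (Δx, Δy, Δh) = (60, 50, +0.2); to MW-3 = (60, -15, -0.1).
Determinant of the coordinate differences = 60·(-15) − 60·50 = -3900.
∂h/∂x = [(+0.2)·(-15) − (-0.1)·50] / -3900 = -0.0005128
∂h/∂y = [60·(-0.1) − 60·(+0.2)] / -3900 = +0.004615
Head at (20, -30) = 362.3 + (-0.0005128)·(15) + (+0.004615)·(-55) = 362.04 m.
That is lower than the 362.5 m at MW-2, so the point is downgradient.

downgradient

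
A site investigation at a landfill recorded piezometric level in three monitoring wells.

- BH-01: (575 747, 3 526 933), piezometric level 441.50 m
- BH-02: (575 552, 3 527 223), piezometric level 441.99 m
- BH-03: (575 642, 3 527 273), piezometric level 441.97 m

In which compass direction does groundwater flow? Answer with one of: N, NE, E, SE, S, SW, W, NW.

SE

Taking BH-01 as reference: BH-02−BH-01 = (-195, 290, +0.49); BH-03−BH-01 = (-105, 340, +0.47).
Solve a·Δx + b·Δy = Δh: det = (-195)·340 − (-105)·290 = -35850.
∂h/∂x = [(+0.49)·340 − (+0.47)·290] / -35850 = -0.0008452
∂h/∂y = [(-195)·(+0.47) − (-105)·(+0.49)] / -35850 = +0.001121
Flow = −∇h = (+0.0008452 east, -0.001121 north), which points southeast.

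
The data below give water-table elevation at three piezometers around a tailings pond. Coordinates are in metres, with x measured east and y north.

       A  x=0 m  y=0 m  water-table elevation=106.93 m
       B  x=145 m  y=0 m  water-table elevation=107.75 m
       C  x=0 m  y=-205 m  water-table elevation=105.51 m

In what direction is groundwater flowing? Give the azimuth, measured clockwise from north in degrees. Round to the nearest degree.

219°

∂h/∂x = (107.75 − 106.93) / (145 − 0) = +0.005655
∂h/∂y = (105.51 − 106.93) / (-205 − 0) = +0.006927
Flow direction (−∇h) has components (-0.005655 E, -0.006927 N).
Azimuth = atan2(E, N) = atan2(-0.005655, -0.006927) = 219.2° ≈ 219°.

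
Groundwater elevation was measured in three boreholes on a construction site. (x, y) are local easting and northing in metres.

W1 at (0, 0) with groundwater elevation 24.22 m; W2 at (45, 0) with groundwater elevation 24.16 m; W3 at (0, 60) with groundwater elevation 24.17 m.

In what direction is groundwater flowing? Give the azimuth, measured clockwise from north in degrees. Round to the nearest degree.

058°

∂h/∂x = (24.16 − 24.22) / (45 − 0) = -0.001333
∂h/∂y = (24.17 − 24.22) / (60 − 0) = -0.0008333
Flow direction (−∇h) has components (+0.001333 E, +0.0008333 N).
Azimuth = atan2(E, N) = atan2(+0.001333, +0.0008333) = 58.0° ≈ 058°.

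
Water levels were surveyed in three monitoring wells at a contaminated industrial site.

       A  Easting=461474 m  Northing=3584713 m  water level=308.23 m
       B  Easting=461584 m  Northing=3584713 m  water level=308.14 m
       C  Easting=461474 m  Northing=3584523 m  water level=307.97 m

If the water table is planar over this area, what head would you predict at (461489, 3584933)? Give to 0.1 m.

∂h/∂x = (308.14 − 308.23) / (461584 − 461474) = -0.0008182
∂h/∂y = (307.97 − 308.23) / (3584523 − 3584713) = +0.001368
h(461489, 3584933) = 308.23 + (-0.0008182)·(15) + (+0.001368)·(220) = 308.23 -0.012 +0.301 = 308.519 m.

308.5 m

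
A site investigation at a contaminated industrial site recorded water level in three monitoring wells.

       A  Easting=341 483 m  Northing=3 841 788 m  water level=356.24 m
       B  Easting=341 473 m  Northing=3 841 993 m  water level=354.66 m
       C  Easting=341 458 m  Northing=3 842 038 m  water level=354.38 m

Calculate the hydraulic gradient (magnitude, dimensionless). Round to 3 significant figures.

Taking A as reference: B−A = (-10, 205, -1.58); C−A = (-25, 250, -1.86).
Determinant of the coordinate differences = (-10)·250 − (-25)·205 = 2625.
∂h/∂x = [(-1.58)·250 − (-1.86)·205] / 2625 = -0.005219
∂h/∂y = [(-10)·(-1.86) − (-25)·(-1.58)] / 2625 = -0.007962
|∇h| = √(-0.005219² + -0.007962²) = 0.00952

0.00952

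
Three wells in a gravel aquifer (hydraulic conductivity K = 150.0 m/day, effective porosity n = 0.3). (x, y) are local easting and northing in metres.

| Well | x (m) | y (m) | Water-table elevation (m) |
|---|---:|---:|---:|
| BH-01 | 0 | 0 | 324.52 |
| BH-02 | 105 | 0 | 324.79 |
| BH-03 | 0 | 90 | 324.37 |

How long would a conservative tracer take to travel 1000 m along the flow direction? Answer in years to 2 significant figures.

∂h/∂x = (324.79 − 324.52) / (105 − 0) = +0.002571
∂h/∂y = (324.37 − 324.52) / (90 − 0) = -0.001667
|∇h| = √(0.002571² + -0.001667²) = 0.003064
Seepage velocity v = K·i/n = 150.0 × 0.003064 / 0.3 = 1.532 m/day.
t = 1000 / 1.532 = 652.7 days = 1.79 years.

1.8 years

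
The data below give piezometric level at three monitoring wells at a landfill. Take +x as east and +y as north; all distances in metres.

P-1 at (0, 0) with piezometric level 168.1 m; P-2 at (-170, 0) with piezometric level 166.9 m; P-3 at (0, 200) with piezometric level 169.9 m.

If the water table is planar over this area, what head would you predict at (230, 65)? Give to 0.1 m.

∂h/∂x = (166.9 − 168.1) / (-170 − 0) = +0.007059
∂h/∂y = (169.9 − 168.1) / (200 − 0) = +0.009000
h(230, 65) = 168.1 + (+0.007059)·(230) + (+0.009000)·(65) = 168.1 +1.624 +0.585 = 170.309 m.

170.3 m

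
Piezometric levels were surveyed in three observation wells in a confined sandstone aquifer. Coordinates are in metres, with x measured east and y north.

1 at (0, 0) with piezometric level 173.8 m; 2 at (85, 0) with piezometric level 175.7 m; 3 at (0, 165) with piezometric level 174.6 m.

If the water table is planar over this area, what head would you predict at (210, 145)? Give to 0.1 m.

∂h/∂x = (175.7 − 173.8) / (85 − 0) = +0.02235
∂h/∂y = (174.6 − 173.8) / (165 − 0) = +0.004848
h(210, 145) = 173.8 + (+0.02235)·(210) + (+0.004848)·(145) = 173.8 +4.694 +0.703 = 179.197 m.

179.2 m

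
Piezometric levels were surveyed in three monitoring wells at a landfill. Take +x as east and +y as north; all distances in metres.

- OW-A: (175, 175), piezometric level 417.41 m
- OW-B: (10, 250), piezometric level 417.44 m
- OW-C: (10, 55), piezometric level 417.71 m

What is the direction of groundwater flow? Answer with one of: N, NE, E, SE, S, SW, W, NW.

NE

With h = a·x + b·y + c and OW-A as origin, the differences give:
  (-165)·a + 75·b = +0.03
  (-165)·a + (-120)·b = +0.30
Eliminate b (×(-120) and ×75, subtract): 32175·a = -26.100 → a = ∂h/∂x = -0.0008112
Back-substitute: b = ∂h/∂y = -0.001385.
Flow = −∇h = (+0.0008112 east, +0.001385 north), which points northeast.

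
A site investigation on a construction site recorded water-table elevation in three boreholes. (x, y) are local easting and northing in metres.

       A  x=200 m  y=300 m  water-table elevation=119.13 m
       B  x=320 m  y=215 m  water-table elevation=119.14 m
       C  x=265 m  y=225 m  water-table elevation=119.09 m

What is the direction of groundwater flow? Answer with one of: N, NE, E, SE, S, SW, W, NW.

SW

Differences from A: to B (Δx, Δy, Δh) = (120, -85, +0.01); to C = (65, -75, -0.04).
Determinant of the coordinate differences = 120·(-75) − 65·(-85) = -3475.
∂h/∂x = [(+0.01)·(-75) − (-0.04)·(-85)] / -3475 = +0.001194
∂h/∂y = [120·(-0.04) − 65·(+0.01)] / -3475 = +0.001568
Flow = −∇h = (-0.001194 east, -0.001568 north), which points southwest.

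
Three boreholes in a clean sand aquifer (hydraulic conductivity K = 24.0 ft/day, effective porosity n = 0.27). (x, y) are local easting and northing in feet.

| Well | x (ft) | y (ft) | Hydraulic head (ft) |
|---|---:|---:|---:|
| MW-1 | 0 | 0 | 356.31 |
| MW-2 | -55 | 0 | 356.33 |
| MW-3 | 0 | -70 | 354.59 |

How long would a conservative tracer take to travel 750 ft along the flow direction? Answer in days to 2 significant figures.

340 days

∂h/∂x = (356.33 − 356.31) / (-55 − 0) = -0.0003636
∂h/∂y = (354.59 − 356.31) / (-70 − 0) = +0.02457
|∇h| = √(-0.0003636² + 0.02457²) = 0.02457
Seepage velocity v = K·i/n = 24.0 × 0.02457 / 0.27 = 2.184 ft/day.
t = 750 / 2.184 = 343.4 days.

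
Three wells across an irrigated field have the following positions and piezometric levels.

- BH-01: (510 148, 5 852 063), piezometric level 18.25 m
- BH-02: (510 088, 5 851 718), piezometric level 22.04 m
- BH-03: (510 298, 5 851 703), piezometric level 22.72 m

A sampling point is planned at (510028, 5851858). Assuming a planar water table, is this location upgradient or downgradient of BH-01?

Taking BH-01 as reference: BH-02−BH-01 = (-60, -345, +3.79); BH-03−BH-01 = (150, -360, +4.47).
Solve a·Δx + b·Δy = Δh: det = (-60)·(-360) − 150·(-345) = 73350.
∂h/∂x = [(+3.79)·(-360) − (+4.47)·(-345)] / 73350 = +0.002423
∂h/∂y = [(-60)·(+4.47) − 150·(+3.79)] / 73350 = -0.01141
Head at (510028, 5851858) = 18.25 + (+0.002423)·(-120) + (-0.01141)·(-205) = 20.30 m.
That is higher than the 18.25 m at BH-01, so the point is upgradient.

upgradient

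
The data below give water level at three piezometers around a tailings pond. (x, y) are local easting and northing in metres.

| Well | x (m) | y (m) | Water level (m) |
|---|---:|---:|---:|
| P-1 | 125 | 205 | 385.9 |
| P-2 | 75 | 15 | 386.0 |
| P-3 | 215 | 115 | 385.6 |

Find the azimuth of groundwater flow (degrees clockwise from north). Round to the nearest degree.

Taking P-1 as reference: P-2−P-1 = (-50, -190, +0.1); P-3−P-1 = (90, -90, -0.3).
Solve a·Δx + b·Δy = Δh: det = (-50)·(-90) − 90·(-190) = 21600.
∂h/∂x = [(+0.1)·(-90) − (-0.3)·(-190)] / 21600 = -0.003056
∂h/∂y = [(-50)·(-0.3) − 90·(+0.1)] / 21600 = +0.0002778
Flow direction (−∇h) has components (+0.003056 E, -0.0002778 N).
Azimuth = atan2(E, N) = atan2(+0.003056, -0.0002778) = 95.2° ≈ 095°.

095°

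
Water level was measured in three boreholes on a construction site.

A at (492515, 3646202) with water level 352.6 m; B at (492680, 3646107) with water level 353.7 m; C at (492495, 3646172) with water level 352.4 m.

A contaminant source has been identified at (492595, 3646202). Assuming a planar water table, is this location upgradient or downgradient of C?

upgradient

With h = a·x + b·y + c and A as origin, the differences give:
  165·a + (-95)·b = +1.1
  (-20)·a + (-30)·b = -0.2
Eliminate b (×(-30) and ×(-95), subtract): -6850·a = -52.00 → a = ∂h/∂x = +0.007591
Back-substitute: b = ∂h/∂y = +0.001606.
Head at (492595, 3646202) = 352.6 + (+0.007591)·(80) + (+0.001606)·(0) = 353.21 m.
That is higher than the 352.4 m at C, so the point is upgradient.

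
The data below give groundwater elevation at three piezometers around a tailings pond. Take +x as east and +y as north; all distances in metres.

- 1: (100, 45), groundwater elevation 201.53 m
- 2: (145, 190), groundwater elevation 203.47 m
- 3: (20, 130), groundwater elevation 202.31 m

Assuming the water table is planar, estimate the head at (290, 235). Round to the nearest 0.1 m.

204.5 m

Taking 1 as reference: 2−1 = (45, 145, +1.94); 3−1 = (-80, 85, +0.78).
Determinant of the coordinate differences = 45·85 − (-80)·145 = 15425.
∂h/∂x = [(+1.94)·85 − (+0.78)·145] / 15425 = +0.003358
∂h/∂y = [45·(+0.78) − (-80)·(+1.94)] / 15425 = +0.01234
h(290, 235) = 201.53 + (+0.003358)·(190) + (+0.01234)·(190) = 201.53 +0.638 +2.344 = 204.512 m.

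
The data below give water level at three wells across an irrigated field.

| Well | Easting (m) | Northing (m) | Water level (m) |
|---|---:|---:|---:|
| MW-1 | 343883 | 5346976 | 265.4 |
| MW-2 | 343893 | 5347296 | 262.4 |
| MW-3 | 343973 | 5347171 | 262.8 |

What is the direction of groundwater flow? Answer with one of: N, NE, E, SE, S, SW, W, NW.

NE

Three-point gradient (reference MW-1): Δ to MW-2 = (10, 320, -3.0), Δ to MW-3 = (90, 195, -2.6).
∂h/∂x = -0.009199, ∂h/∂y = -0.009088 (det = -26850).
Flow = −∇h = (+0.009199 east, +0.009088 north), which points northeast.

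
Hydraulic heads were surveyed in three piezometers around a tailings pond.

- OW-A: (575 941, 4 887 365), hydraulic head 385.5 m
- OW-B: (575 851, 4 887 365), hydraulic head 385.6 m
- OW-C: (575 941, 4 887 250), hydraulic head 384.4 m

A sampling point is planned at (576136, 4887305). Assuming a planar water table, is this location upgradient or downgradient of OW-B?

downgradient

∂h/∂x = (385.6 − 385.5) / (575851 − 575941) = -0.001111
∂h/∂y = (384.4 − 385.5) / (4887250 − 4887365) = +0.009565
Head at (576136, 4887305) = 385.5 + (-0.001111)·(195) + (+0.009565)·(-60) = 384.71 m.
That is lower than the 385.6 m at OW-B, so the point is downgradient.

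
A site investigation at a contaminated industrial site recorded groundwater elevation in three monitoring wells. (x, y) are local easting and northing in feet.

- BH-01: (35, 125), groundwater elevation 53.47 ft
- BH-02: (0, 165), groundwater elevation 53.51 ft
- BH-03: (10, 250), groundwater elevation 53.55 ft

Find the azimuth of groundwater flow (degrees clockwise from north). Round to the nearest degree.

135°

Three-point gradient (reference BH-01): Δ to BH-02 = (-35, 40, +0.04), Δ to BH-03 = (-25, 125, +0.08).
∂h/∂x = -0.0005333, ∂h/∂y = +0.0005333 (det = -3375).
Flow direction (−∇h) has components (+0.0005333 E, -0.0005333 N).
Azimuth = atan2(E, N) = atan2(+0.0005333, -0.0005333) = 135.0° ≈ 135°.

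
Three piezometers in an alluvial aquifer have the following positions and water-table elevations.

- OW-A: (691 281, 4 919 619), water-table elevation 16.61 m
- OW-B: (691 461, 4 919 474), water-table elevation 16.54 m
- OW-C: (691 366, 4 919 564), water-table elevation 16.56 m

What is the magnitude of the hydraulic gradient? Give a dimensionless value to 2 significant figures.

With h = a·x + b·y + c and OW-A as origin, the differences give:
  180·a + (-145)·b = -0.07
  85·a + (-55)·b = -0.05
Eliminate b (×(-55) and ×(-145), subtract): 2425·a = -3.400 → a = ∂h/∂x = -0.001402
Back-substitute: b = ∂h/∂y = -0.001258.
|∇h| = √(-0.001402² + -0.001258²) = 0.001884

0.0019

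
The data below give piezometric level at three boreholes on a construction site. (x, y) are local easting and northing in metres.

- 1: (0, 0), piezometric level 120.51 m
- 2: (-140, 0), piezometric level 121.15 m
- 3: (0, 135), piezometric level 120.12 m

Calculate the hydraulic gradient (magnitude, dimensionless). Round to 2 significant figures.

0.0054

∂h/∂x = (121.15 − 120.51) / (-140 − 0) = -0.004571
∂h/∂y = (120.12 − 120.51) / (135 − 0) = -0.002889
|∇h| = √(-0.004571² + -0.002889²) = 0.005407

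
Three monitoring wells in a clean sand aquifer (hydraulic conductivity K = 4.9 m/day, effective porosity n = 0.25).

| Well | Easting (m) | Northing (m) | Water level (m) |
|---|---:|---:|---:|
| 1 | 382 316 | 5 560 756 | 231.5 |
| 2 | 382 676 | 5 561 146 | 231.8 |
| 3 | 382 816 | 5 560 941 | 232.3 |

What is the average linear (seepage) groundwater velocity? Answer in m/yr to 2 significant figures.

16 m/yr

Differences from 1: to 2 (Δx, Δy, Δh) = (360, 390, +0.3); to 3 = (500, 185, +0.8).
Solve a·Δx + b·Δy = Δh: det = 360·185 − 500·390 = -128400.
∂h/∂x = [(+0.3)·185 − (+0.8)·390] / -128400 = +0.001998
∂h/∂y = [360·(+0.8) − 500·(+0.3)] / -128400 = -0.001075
|∇h| = √(0.001998² + -0.001075²) = 0.002269
Seepage velocity v = K·i/n = 4.9 × 0.002269 / 0.25 = 0.04447 m/day = 16.24 m/yr.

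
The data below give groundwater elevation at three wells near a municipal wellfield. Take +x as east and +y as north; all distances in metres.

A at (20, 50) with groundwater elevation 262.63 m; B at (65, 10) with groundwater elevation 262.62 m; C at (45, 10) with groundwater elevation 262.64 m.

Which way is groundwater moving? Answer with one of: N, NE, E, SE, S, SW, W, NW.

Differences from A: to B (Δx, Δy, Δh) = (45, -40, -0.01); to C = (25, -40, +0.01).
Solve a·Δx + b·Δy = Δh: det = 45·(-40) − 25·(-40) = -800.
∂h/∂x = [(-0.01)·(-40) − (+0.01)·(-40)] / -800 = -0.0010000
∂h/∂y = [45·(+0.01) − 25·(-0.01)] / -800 = -0.0008750
Flow = −∇h = (+0.0010000 east, +0.0008750 north), which points northeast.

NE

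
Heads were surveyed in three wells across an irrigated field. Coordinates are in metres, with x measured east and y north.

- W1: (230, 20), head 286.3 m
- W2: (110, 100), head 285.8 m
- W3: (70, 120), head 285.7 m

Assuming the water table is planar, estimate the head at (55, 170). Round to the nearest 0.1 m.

285.2 m

Taking W1 as reference: W2−W1 = (-120, 80, -0.5); W3−W1 = (-160, 100, -0.6).
Determinant of the coordinate differences = (-120)·100 − (-160)·80 = 800.
∂h/∂x = [(-0.5)·100 − (-0.6)·80] / 800 = -0.002500
∂h/∂y = [(-120)·(-0.6) − (-160)·(-0.5)] / 800 = -0.010000
h(55, 170) = 286.3 + (-0.002500)·(-175) + (-0.010000)·(150) = 286.3 +0.437 -1.500 = 285.238 m.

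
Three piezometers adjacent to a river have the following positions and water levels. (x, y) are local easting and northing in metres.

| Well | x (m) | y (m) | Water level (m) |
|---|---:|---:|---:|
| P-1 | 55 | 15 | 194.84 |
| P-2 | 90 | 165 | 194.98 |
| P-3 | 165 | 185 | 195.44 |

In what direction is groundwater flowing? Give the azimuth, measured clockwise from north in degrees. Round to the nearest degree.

Taking P-1 as reference: P-2−P-1 = (35, 150, +0.14); P-3−P-1 = (110, 170, +0.60).
Solve a·Δx + b·Δy = Δh: det = 35·170 − 110·150 = -10550.
∂h/∂x = [(+0.14)·170 − (+0.60)·150] / -10550 = +0.006275
∂h/∂y = [35·(+0.60) − 110·(+0.14)] / -10550 = -0.0005308
Flow direction (−∇h) has components (-0.006275 E, +0.0005308 N).
Azimuth = atan2(E, N) = atan2(-0.006275, +0.0005308) = 274.8° ≈ 275°.

275°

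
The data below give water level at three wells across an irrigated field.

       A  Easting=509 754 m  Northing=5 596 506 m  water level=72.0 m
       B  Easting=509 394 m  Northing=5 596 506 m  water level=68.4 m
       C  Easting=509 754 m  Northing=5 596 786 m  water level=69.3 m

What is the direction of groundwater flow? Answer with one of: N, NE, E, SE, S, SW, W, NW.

∂h/∂x = (68.4 − 72.0) / (509394 − 509754) = +0.010000
∂h/∂y = (69.3 − 72.0) / (5596786 − 5596506) = -0.009643
Flow = −∇h = (-0.010000 east, +0.009643 north), which points northwest.

NW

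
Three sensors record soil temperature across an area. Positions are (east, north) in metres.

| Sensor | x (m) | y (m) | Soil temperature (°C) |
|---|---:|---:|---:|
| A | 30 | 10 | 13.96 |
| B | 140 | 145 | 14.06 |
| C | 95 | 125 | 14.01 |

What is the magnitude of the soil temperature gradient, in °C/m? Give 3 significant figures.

Differences from A: to B (Δx, Δy, Δh) = (110, 135, +0.10); to C = (65, 115, +0.05).
Determinant of the coordinate differences = 110·115 − 65·135 = 3875.
∂T/∂x = [(+0.10)·115 − (+0.05)·135] / 3875 = +0.001226
∂T/∂y = [110·(+0.05) − 65·(+0.10)] / 3875 = -0.0002581
|∇f| = √(0.001226² + -0.0002581²) = 0.001253 °C/m

0.00125 °C/m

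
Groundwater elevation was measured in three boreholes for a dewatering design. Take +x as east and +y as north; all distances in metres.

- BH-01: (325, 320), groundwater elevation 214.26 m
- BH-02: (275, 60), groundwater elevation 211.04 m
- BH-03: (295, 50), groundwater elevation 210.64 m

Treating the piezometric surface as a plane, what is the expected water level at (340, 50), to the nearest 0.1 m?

Taking BH-01 as reference: BH-02−BH-01 = (-50, -260, -3.22); BH-03−BH-01 = (-30, -270, -3.62).
Solve a·Δx + b·Δy = Δh: det = (-50)·(-270) − (-30)·(-260) = 5700.
∂h/∂x = [(-3.22)·(-270) − (-3.62)·(-260)] / 5700 = -0.01260
∂h/∂y = [(-50)·(-3.62) − (-30)·(-3.22)] / 5700 = +0.01481
h(340, 50) = 214.26 + (-0.01260)·(15) + (+0.01481)·(-270) = 214.26 -0.189 -3.998 = 210.073 m.

210.1 m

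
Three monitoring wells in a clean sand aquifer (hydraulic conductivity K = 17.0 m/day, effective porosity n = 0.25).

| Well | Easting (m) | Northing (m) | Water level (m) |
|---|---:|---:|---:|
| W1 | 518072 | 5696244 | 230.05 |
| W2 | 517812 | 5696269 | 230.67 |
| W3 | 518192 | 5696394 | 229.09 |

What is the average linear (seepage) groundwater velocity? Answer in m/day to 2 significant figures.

Differences from W1: to W2 (Δx, Δy, Δh) = (-260, 25, +0.62); to W3 = (120, 150, -0.96).
Solve a·Δx + b·Δy = Δh: det = (-260)·150 − 120·25 = -42000.
∂h/∂x = [(+0.62)·150 − (-0.96)·25] / -42000 = -0.002786
∂h/∂y = [(-260)·(-0.96) − 120·(+0.62)] / -42000 = -0.004171
|∇h| = √(-0.002786² + -0.004171²) = 0.005016
Seepage velocity v = K·i/n = 17.0 × 0.005016 / 0.25 = 0.3411 m/day.

0.34 m/day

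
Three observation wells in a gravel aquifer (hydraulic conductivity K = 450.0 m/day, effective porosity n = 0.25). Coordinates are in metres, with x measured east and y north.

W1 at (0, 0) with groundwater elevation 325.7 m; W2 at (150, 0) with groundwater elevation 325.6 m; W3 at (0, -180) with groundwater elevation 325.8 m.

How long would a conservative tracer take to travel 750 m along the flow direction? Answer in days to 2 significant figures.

480 days

∂h/∂x = (325.6 − 325.7) / (150 − 0) = -0.0006667
∂h/∂y = (325.8 − 325.7) / (-180 − 0) = -0.0005556
|∇h| = √(-0.0006667² + -0.0005556²) = 0.0008679
Seepage velocity v = K·i/n = 450.0 × 0.0008679 / 0.25 = 1.562 m/day.
t = 750 / 1.562 = 480.2 days.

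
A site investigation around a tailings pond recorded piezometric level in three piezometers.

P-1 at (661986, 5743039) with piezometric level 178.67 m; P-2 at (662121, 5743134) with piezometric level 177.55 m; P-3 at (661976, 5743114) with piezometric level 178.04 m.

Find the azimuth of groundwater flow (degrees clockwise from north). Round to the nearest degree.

Taking P-1 as reference: P-2−P-1 = (135, 95, -1.12); P-3−P-1 = (-10, 75, -0.63).
Solve a·Δx + b·Δy = Δh: det = 135·75 − (-10)·95 = 11075.
∂h/∂x = [(-1.12)·75 − (-0.63)·95] / 11075 = -0.002181
∂h/∂y = [135·(-0.63) − (-10)·(-1.12)] / 11075 = -0.008691
Flow direction (−∇h) has components (+0.002181 E, +0.008691 N).
Azimuth = atan2(E, N) = atan2(+0.002181, +0.008691) = 14.1° ≈ 014°.

014°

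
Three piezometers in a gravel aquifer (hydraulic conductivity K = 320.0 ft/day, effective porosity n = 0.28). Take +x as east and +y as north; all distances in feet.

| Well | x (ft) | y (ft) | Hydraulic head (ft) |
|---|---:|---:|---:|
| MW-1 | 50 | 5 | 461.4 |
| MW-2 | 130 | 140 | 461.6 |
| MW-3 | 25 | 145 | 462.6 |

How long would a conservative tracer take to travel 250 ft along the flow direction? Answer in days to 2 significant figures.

With h = a·x + b·y + c and MW-1 as origin, the differences give:
  80·a + 135·b = +0.2
  (-25)·a + 140·b = +1.2
Eliminate b (×140 and ×135, subtract): 14575·a = -134.00 → a = ∂h/∂x = -0.009194
Back-substitute: b = ∂h/∂y = +0.006930.
|∇h| = √(-0.009194² + 0.006930²) = 0.01151
Seepage velocity v = K·i/n = 320.0 × 0.01151 / 0.28 = 13.15 ft/day.
t = 250 / 13.15 = 19.01 days.

19 days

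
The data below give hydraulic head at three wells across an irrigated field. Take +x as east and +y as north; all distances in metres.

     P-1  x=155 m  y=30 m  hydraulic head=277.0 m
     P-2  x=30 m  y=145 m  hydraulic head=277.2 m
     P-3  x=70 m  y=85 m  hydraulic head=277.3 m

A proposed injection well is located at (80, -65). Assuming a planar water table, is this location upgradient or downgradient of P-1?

upgradient

With h = a·x + b·y + c and P-1 as origin, the differences give:
  (-125)·a + 115·b = +0.2
  (-85)·a + 55·b = +0.3
Eliminate b (×55 and ×115, subtract): 2900·a = -23.50 → a = ∂h/∂x = -0.008103
Back-substitute: b = ∂h/∂y = -0.007069.
Head at (80, -65) = 277.0 + (-0.008103)·(-75) + (-0.007069)·(-95) = 278.28 m.
That is higher than the 277.0 m at P-1, so the point is upgradient.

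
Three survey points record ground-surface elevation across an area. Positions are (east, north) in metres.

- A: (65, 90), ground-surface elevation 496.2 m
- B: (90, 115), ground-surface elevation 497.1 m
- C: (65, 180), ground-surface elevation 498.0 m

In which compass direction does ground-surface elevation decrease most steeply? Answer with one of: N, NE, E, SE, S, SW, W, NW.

Differences from A: to B (Δx, Δy, Δh) = (25, 25, +0.9); to C = (0, 90, +1.8).
Solve a·Δx + b·Δy = Δz: det = 25·90 − 0·25 = 2250.
∂z/∂x = [(+0.9)·90 − (+1.8)·25] / 2250 = +0.01600
∂z/∂y = [25·(+1.8) − 0·(+0.9)] / 2250 = +0.02000
Steepest decrease is along −∇f = (-0.01600 E, -0.02000 N) → southwest.

SW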